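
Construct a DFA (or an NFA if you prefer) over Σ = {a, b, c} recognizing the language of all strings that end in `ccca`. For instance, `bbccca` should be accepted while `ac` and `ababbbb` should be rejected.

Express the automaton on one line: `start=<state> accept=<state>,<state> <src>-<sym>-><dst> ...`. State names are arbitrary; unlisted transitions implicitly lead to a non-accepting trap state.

Let each state record the length of the longest suffix of the input read so far that is also a prefix of `ccca`. s1 means the last symbol is `c`; s2 means the last 2 symbols are `cc`; s3 means the last 3 symbols are `ccc`; s4 means the last 4 symbols are `ccca`. Accept only at s4, where the string currently ends in `ccca`.
        a   b   c  
>  s0   s0  s0  s1 
   s1   s0  s0  s2 
   s2   s0  s0  s3 
   s3   s4  s0  s3 
 * s4   s0  s0  s1 
(> = start, * = accepting)

start=s0 accept=s4 s0-a->s0 s0-b->s0 s0-c->s1 s1-a->s0 s1-b->s0 s1-c->s2 s2-a->s0 s2-b->s0 s2-c->s3 s3-a->s4 s3-b->s0 s3-c->s3 s4-a->s0 s4-b->s0 s4-c->s1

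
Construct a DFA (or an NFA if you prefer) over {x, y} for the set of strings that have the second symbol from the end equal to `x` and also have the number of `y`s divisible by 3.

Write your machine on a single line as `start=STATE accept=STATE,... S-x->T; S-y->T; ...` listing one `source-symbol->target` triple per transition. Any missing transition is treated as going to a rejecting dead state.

start=s0; accept=s3,s6; s0-x->s1; s0-y->s2; s1-x->s3; s1-y->s2; s2-x->s2; s2-y->s4; s3-x->s3; s3-y->s2; s4-x->s5; s4-y->s0; s5-x->s5; s5-y->s6; s6-x->s1; s6-y->s2

Run two small machines in parallel and take their product. The first has 7 states tracking the last 2 symbols read; the second has 3 states tracking the count of `y`s modulo 3. A product state is a pair (one from each), accepting exactly when both do. Minimizing collapses redundant product states.
A 7-state machine:
        x   y  
>  s0   s1  s2 
   s1   s3  s2 
   s2   s2  s4 
 * s3   s3  s2 
   s4   s5  s0 
   s5   s5  s6 
 * s6   s1  s2 
(> = start, * = accepting)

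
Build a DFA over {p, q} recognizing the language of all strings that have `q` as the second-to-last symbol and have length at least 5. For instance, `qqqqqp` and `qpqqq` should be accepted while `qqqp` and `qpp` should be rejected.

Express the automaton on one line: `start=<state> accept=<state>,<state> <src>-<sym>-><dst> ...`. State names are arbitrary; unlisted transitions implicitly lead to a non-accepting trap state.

Build one automaton per condition and run them in lockstep. One (7 states) tracks the last 2 symbols read; the other (7 states) tracks the input length, saturating at 6. Each combined state is a pair, one component from each; accept when both components accept.
23 states suffice.
          p    q  
>  S0     S1   S2 
   S1     S3   S4 
   S2     S5   S6 
   S3     S7   S8 
   S4     S9  S10 
   S5     S7   S8 
   S6     S9  S10 
   S7    S11  S12 
   S8    S13  S14 
   S9    S11  S12 
   S10   S13  S14 
   S11   S15  S16 
   S12   S17  S18 
   S13   S15  S16 
   S14   S17  S18 
   S15   S19  S20 
   S16   S21  S22 
 * S17   S19  S20 
 * S18   S21  S22 
   S19   S19  S20 
   S20   S21  S22 
 * S21   S19  S20 
 * S22   S21  S22 
(> = start, * = accepting)

start=S0 accept=S17,S18,S21,S22 S0-p->S1 S0-q->S2 S1-p->S3 S1-q->S4 S2-p->S5 S2-q->S6 S3-p->S7 S3-q->S8 S4-p->S9 S4-q->S10 S5-p->S7 S5-q->S8 S6-p->S9 S6-q->S10 S7-p->S11 S7-q->S12 S8-p->S13 S8-q->S14 S9-p->S11 S9-q->S12 S10-p->S13 S10-q->S14 S11-p->S15 S11-q->S16 S12-p->S17 S12-q->S18 S13-p->S15 S13-q->S16 S14-p->S17 S14-q->S18 S15-p->S19 S15-q->S20 S16-p->S21 S16-q->S22 S17-p->S19 S17-q->S20 S18-p->S21 S18-q->S22 S19-p->S19 S19-q->S20 S20-p->S21 S20-q->S22 S21-p->S19 S21-q->S20 S22-p->S21 S22-q->S22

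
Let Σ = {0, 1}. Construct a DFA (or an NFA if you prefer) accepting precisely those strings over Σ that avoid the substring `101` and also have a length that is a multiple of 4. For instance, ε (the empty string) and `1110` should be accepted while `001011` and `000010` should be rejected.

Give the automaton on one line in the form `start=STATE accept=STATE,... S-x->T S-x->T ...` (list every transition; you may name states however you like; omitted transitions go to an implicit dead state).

start=A accept=A,K,L A-0->B A-1->C B-0->D B-1->E C-0->F C-1->E D-0->G D-1->H E-0->I E-1->H F-0->G F-1->J G-0->A G-1->K H-0->L H-1->K I-0->A I-1->M J-0->M J-1->M K-0->N K-1->C L-0->B L-1->O M-0->O M-1->O N-0->D N-1->P O-0->P O-1->P P-0->J P-1->J

Handle the two conditions separately and then intersect. The first has 4 states tracking partial matches of the forbidden pattern `101`; the second has 4 states tracking the input length modulo 4. A product state is a pair (one from each), accepting exactly when both do.
With 16 states:
       0  1 
>* A   B  C 
   B   D  E 
   C   F  E 
   D   G  H 
   E   I  H 
   F   G  J 
   G   A  K 
   H   L  K 
   I   A  M 
   J   M  M 
 * K   N  C 
 * L   B  O 
   M   O  O 
   N   D  P 
   O   P  P 
   P   J  J 
(> = start, * = accepting)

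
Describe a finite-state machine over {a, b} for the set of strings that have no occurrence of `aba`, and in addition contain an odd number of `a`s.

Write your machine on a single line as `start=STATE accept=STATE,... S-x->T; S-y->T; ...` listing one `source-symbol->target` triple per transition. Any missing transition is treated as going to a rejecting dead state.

Handle the two conditions separately and then intersect. The first has 4 states tracking partial matches of the forbidden pattern `aba`; the second has 2 states tracking the count of `a`s modulo 2. A product state is a pair (one from each), accepting exactly when both do.
        a   b  
>  s0   s1  s0 
 * s1   s2  s3 
   s2   s1  s4 
 * s3   s5  s6 
   s4   s7  s0 
   s5   s7  s5 
 * s6   s2  s6 
   s7   s5  s7 
(> = start, * = accepting)

start=s0; accept=s1,s3,s6; s0-a->s1; s0-b->s0; s1-a->s2; s1-b->s3; s2-a->s1; s2-b->s4; s3-a->s5; s3-b->s6; s4-a->s7; s4-b->s0; s5-a->s7; s5-b->s5; s6-a->s2; s6-b->s6; s7-a->s5; s7-b->s7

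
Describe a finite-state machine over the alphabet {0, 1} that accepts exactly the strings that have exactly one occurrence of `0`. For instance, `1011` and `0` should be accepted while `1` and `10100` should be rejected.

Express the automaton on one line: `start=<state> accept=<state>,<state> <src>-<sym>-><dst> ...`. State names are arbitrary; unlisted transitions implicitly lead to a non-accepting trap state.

start=A accept=B A-0->B A-1->A B-0->C B-1->B C-0->C C-1->C

Only the number of `0`s matters, and only up to 2. Make a chain A → B → C advanced by each `0` (with C absorbing); every other symbol self-loops. The accepting set is {B}.
With 3 states:
       0  1 
>  A   B  A 
 * B   C  B 
   C   C  C 
(> = start, * = accepting)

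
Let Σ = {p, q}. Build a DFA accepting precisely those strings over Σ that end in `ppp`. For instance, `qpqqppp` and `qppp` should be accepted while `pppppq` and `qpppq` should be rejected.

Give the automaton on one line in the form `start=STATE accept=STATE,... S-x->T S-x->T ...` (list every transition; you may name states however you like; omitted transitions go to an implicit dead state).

Remember how much of `ppp` the current input suffix matches. State A means no match yet; B means the last symbol is `p`; C means the last 2 symbols are `pp`; D means the last 3 symbols are `ppp`. Only D accepts. On a mismatch, fall back to the longest proper suffix that is still a prefix of `ppp`.
4 states suffice.
       p  q 
>  A   B  A 
   B   C  A 
   C   D  A 
 * D   D  A 
(> = start, * = accepting)

start=A accept=D A-p->B A-q->A B-p->C B-q->A C-p->D C-q->A D-p->D D-q->A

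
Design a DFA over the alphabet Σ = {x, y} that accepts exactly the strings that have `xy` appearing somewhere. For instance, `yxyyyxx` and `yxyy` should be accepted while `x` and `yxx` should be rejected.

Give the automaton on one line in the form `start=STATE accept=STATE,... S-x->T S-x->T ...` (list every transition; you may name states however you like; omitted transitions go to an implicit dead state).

start=A accept=C A-x->B A-y->A B-x->B B-y->C C-x->C C-y->C

States A..B record the length of the longest prefix of `xy` that matches the current input suffix. Reaching C means `xy` has been seen, and we stay there forever. Accept from C.
With 3 states:
       x  y 
>  A   B  A 
   B   B  C 
 * C   C  C 
(> = start, * = accepting)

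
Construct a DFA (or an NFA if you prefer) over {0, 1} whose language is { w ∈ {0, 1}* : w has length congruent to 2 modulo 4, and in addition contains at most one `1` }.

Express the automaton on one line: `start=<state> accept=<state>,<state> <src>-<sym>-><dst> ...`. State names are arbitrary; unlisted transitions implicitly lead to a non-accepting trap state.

Handle the two conditions separately and then intersect. The first has 4 states tracking the input length modulo 4; the second has 3 states tracking the count of `1`s, saturating at 2. A product state is a pair (one from each), accepting exactly when both do.
12 states suffice.
          0    1  
>  q0     q1   q2 
   q1     q3   q4 
   q2     q4   q5 
 * q3     q6   q7 
 * q4     q7   q8 
   q5     q8   q8 
   q6     q0   q9 
   q7     q9  q10 
   q8    q10  q10 
   q9     q2  q11 
   q10   q11  q11 
   q11    q5   q5 
(> = start, * = accepting)

start=q0 accept=q3,q4 q0-0->q1 q0-1->q2 q1-0->q3 q1-1->q4 q2-0->q4 q2-1->q5 q3-0->q6 q3-1->q7 q4-0->q7 q4-1->q8 q5-0->q8 q5-1->q8 q6-0->q0 q6-1->q9 q7-0->q9 q7-1->q10 q8-0->q10 q8-1->q10 q9-0->q2 q9-1->q11 q10-0->q11 q10-1->q11 q11-0->q5 q11-1->q5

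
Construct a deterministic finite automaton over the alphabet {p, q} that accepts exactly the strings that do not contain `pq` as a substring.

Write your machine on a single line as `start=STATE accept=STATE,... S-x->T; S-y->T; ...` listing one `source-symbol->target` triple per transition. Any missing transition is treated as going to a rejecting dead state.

start=A; accept=A,B; A-p->B; A-q->A; B-p->B; B-q->C; C-p->C; C-q->C

This is the complement of 'contains `pq`'. Use the same substring-matching states — A through C holding how much of `pq` has just been matched — but flip the accepting set: everything except the trap C accepts.
A 3-state machine:
       p  q 
>* A   B  A 
 * B   B  C 
   C   C  C 
(> = start, * = accepting)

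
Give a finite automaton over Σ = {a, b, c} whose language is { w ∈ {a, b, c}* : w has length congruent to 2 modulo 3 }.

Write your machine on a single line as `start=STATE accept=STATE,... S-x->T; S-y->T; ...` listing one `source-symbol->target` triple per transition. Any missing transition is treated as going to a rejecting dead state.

Only the length mod 3 matters, so use a 3-cycle: from any state, every input symbol moves to the next state, wrapping S2 back to S0. Mark S2 accepting.
With 3 states:
        a   b   c  
>  S0   S1  S1  S1 
   S1   S2  S2  S2 
 * S2   S0  S0  S0 
(> = start, * = accepting)

start=S0; accept=S2; S0-a->S1; S0-b->S1; S0-c->S1; S1-a->S2; S1-b->S2; S1-c->S2; S2-a->S0; S2-b->S0; S2-c->S0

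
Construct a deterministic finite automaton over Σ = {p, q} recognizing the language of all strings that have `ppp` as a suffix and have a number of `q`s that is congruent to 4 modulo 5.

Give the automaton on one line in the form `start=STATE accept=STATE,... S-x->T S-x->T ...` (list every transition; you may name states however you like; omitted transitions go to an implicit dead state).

start=S0 accept=S7 S0-p->S0 S0-q->S1 S1-p->S1 S1-q->S2 S2-p->S2 S2-q->S3 S3-p->S3 S3-q->S4 S4-p->S5 S4-q->S0 S5-p->S6 S5-q->S0 S6-p->S7 S6-q->S0 S7-p->S7 S7-q->S0

Run two small machines in parallel and take their product. The first has 4 states tracking how much of the suffix `ppp` has currently been matched; the second has 5 states tracking the count of `q`s modulo 5. A product state is a pair (one from each), accepting exactly when both do. After merging equivalent states the machine shrinks.
8 states suffice.
        p   q  
>  S0   S0  S1 
   S1   S1  S2 
   S2   S2  S3 
   S3   S3  S4 
   S4   S5  S0 
   S5   S6  S0 
   S6   S7  S0 
 * S7   S7  S0 
(> = start, * = accepting)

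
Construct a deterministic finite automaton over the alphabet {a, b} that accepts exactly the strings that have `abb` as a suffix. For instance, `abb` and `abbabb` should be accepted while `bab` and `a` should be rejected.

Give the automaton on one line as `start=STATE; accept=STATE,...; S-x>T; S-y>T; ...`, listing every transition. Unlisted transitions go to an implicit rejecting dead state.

start=S0; accept=S3; S0-a>S1; S0-b>S0; S1-a>S1; S1-b>S2; S2-a>S1; S2-b>S3; S3-a>S1; S3-b>S0

Remember how much of `abb` the current input suffix matches. State S0 means no match yet; S1 means the last symbol is `a`; S2 means the last 2 symbols are `ab`; S3 means the last 3 symbols are `abb`. Only S3 accepts. On a mismatch, fall back to the longest proper suffix that is still a prefix of `abb`.
        a   b  
>  S0   S1  S0 
   S1   S1  S2 
   S2   S1  S3 
 * S3   S1  S0 
(> = start, * = accepting)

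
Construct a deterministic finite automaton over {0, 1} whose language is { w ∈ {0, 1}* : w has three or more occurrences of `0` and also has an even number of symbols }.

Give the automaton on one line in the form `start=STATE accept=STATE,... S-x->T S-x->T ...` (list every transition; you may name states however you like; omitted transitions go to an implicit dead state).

Handle the two conditions separately and then intersect. The first has 5 states tracking the count of `0`s, saturating at 4; the second has 2 states tracking the input length modulo 2. A product state is a pair (one from each), accepting exactly when both do.
        0   1  
>  s0   s1  s2 
   s1   s3  s4 
   s2   s4  s0 
   s3   s5  s6 
   s4   s6  s1 
   s5   s7  s8 
   s6   s8  s3 
 * s7   s9  s9 
 * s8   s9  s5 
   s9   s7  s7 
(> = start, * = accepting)

start=s0 accept=s7,s8 s0-0->s1 s0-1->s2 s1-0->s3 s1-1->s4 s2-0->s4 s2-1->s0 s3-0->s5 s3-1->s6 s4-0->s6 s4-1->s1 s5-0->s7 s5-1->s8 s6-0->s8 s6-1->s3 s7-0->s9 s7-1->s9 s8-0->s9 s8-1->s5 s9-0->s7 s9-1->s7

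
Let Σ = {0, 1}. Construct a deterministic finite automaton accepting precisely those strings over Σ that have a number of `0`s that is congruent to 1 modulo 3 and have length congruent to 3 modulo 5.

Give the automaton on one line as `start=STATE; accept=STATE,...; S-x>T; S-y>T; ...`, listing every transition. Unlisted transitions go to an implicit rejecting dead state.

Handle the two conditions separately and then intersect. One (3 states) tracks the count of `0`s modulo 3; the other (5 states) tracks the input length modulo 5. Each combined state is a pair, one component from each; accept when both components accept.
15 states suffice.
          0    1  
>  q0     q1   q2 
   q1     q3   q4 
   q2     q4   q5 
   q3     q6   q7 
   q4     q7   q8 
   q5     q8   q6 
   q6     q9  q10 
   q7    q10  q11 
 * q8    q11   q9 
   q9    q12  q13 
   q10   q13   q0 
   q11    q0  q12 
   q12    q2  q14 
   q13   q14   q1 
   q14    q5   q3 
(> = start, * = accepting)

start=q0; accept=q8; q0-0>q1; q0-1>q2; q1-0>q3; q1-1>q4; q2-0>q4; q2-1>q5; q3-0>q6; q3-1>q7; q4-0>q7; q4-1>q8; q5-0>q8; q5-1>q6; q6-0>q9; q6-1>q10; q7-0>q10; q7-1>q11; q8-0>q11; q8-1>q9; q9-0>q12; q9-1>q13; q10-0>q13; q10-1>q0; q11-0>q0; q11-1>q12; q12-0>q2; q12-1>q14; q13-0>q14; q13-1>q1; q14-0>q5; q14-1>q3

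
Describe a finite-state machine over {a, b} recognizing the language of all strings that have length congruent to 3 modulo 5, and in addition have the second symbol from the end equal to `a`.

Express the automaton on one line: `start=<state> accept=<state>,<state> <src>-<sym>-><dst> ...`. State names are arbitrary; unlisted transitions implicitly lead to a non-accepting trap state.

Run two small machines in parallel and take their product. One (5 states) tracks the input length modulo 5; the other (7 states) tracks the last 2 symbols read. Each combined state is a pair, one component from each; accept when both components accept.
23 states suffice.
          a    b  
>  q0     q1   q2 
   q1     q3   q4 
   q2     q5   q6 
   q3     q7   q8 
   q4     q9  q10 
   q5     q7   q8 
   q6     q9  q10 
 * q7    q11  q12 
 * q8    q13  q14 
   q9    q11  q12 
   q10   q13  q14 
   q11   q15  q16 
   q12   q17  q18 
   q13   q15  q16 
   q14   q17  q18 
   q15   q19  q20 
   q16   q21  q22 
   q17   q19  q20 
   q18   q21  q22 
   q19    q3   q4 
   q20    q5   q6 
   q21    q3   q4 
   q22    q5   q6 
(> = start, * = accepting)

start=q0 accept=q7,q8 q0-a->q1 q0-b->q2 q1-a->q3 q1-b->q4 q2-a->q5 q2-b->q6 q3-a->q7 q3-b->q8 q4-a->q9 q4-b->q10 q5-a->q7 q5-b->q8 q6-a->q9 q6-b->q10 q7-a->q11 q7-b->q12 q8-a->q13 q8-b->q14 q9-a->q11 q9-b->q12 q10-a->q13 q10-b->q14 q11-a->q15 q11-b->q16 q12-a->q17 q12-b->q18 q13-a->q15 q13-b->q16 q14-a->q17 q14-b->q18 q15-a->q19 q15-b->q20 q16-a->q21 q16-b->q22 q17-a->q19 q17-b->q20 q18-a->q21 q18-b->q22 q19-a->q3 q19-b->q4 q20-a->q5 q20-b->q6 q21-a->q3 q21-b->q4 q22-a->q5 q22-b->q6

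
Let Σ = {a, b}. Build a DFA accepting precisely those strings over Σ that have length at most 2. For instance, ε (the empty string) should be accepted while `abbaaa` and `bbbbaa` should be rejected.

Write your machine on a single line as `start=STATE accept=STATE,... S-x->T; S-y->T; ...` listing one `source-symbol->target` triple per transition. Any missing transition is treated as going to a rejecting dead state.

Count input length up to 3: every symbol moves from s0 toward s3, which means 'more than 2' and absorbs. Accept from {s0, s1, s2}.
A 4-state machine:
        a   b  
>* s0   s1  s1 
 * s1   s2  s2 
 * s2   s3  s3 
   s3   s3  s3 
(> = start, * = accepting)

start=s0; accept=s0,s1,s2; s0-a->s1; s0-b->s1; s1-a->s2; s1-b->s2; s2-a->s3; s2-b->s3; s3-a->s3; s3-b->s3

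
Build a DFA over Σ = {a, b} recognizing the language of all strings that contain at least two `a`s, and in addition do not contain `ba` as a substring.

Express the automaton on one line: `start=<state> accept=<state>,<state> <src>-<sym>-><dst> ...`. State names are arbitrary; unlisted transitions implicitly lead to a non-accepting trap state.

start=q0 accept=q3,q6,q7,q9 q0-a->q1 q0-b->q2 q1-a->q3 q1-b->q4 q2-a->q5 q2-b->q2 q3-a->q6 q3-b->q7 q4-a->q8 q4-b->q4 q5-a->q8 q5-b->q5 q6-a->q6 q6-b->q9 q7-a->q10 q7-b->q7 q8-a->q10 q8-b->q8 q9-a->q10 q9-b->q9 q10-a->q10 q10-b->q10

Build one automaton per condition and run them in lockstep. One (4 states) tracks the count of `a`s, saturating at 3; the other (3 states) tracks partial matches of the forbidden pattern `ba`. Each combined state is a pair, one component from each; accept when both components accept.
          a    b  
>  q0     q1   q2 
   q1     q3   q4 
   q2     q5   q2 
 * q3     q6   q7 
   q4     q8   q4 
   q5     q8   q5 
 * q6     q6   q9 
 * q7    q10   q7 
   q8    q10   q8 
 * q9    q10   q9 
   q10   q10  q10 
(> = start, * = accepting)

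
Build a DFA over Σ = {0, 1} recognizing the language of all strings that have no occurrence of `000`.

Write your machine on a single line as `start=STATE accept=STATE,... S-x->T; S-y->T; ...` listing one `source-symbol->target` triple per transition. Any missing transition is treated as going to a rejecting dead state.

This is the complement of 'contains `000`'. Use the same substring-matching states — q0 through q3 holding how much of `000` has just been matched — but flip the accepting set: everything except the trap q3 accepts.
A 4-state machine:
        0   1  
>* q0   q1  q0 
 * q1   q2  q0 
 * q2   q3  q0 
   q3   q3  q3 
(> = start, * = accepting)

start=q0; accept=q0,q1,q2; q0-0->q1; q0-1->q0; q1-0->q2; q1-1->q0; q2-0->q3; q2-1->q0; q3-0->q3; q3-1->q3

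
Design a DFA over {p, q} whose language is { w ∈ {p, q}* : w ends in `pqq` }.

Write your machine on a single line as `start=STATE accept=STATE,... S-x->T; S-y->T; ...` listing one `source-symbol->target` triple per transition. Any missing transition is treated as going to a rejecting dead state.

start=S0; accept=S3; S0-p->S1; S0-q->S0; S1-p->S1; S1-q->S2; S2-p->S1; S2-q->S3; S3-p->S1; S3-q->S0

Remember how much of `pqq` the current input suffix matches. State S0 means no match yet; S1 means the last symbol is `p`; S2 means the last 2 symbols are `pq`; S3 means the last 3 symbols are `pqq`. Only S3 accepts. On a mismatch, fall back to the longest proper suffix that is still a prefix of `pqq`.
A 4-state machine:
        p   q  
>  S0   S1  S0 
   S1   S1  S2 
   S2   S1  S3 
 * S3   S1  S0 
(> = start, * = accepting)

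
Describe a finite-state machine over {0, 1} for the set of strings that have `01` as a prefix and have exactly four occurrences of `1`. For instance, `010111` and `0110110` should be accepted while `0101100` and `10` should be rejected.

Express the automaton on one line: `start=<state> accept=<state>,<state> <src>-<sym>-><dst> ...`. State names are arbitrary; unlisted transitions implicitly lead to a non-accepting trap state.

start=A accept=G A-0->B A-1->C B-0->C B-1->D C-0->C C-1->C D-0->D D-1->E E-0->E E-1->F F-0->F F-1->G G-0->G G-1->C

Handle the two conditions separately and then intersect. One (4 states) tracks whether the input so far still matches the prefix `01`; the other (6 states) tracks the count of `1`s, saturating at 5. Each combined state is a pair, one component from each; accept when both components accept. Equivalent product states are then merged.
       0  1 
>  A   B  C 
   B   C  D 
   C   C  C 
   D   D  E 
   E   E  F 
   F   F  G 
 * G   G  C 
(> = start, * = accepting)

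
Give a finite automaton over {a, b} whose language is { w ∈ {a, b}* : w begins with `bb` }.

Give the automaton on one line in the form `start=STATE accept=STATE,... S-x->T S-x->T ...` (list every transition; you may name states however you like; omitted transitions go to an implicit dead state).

start=q0 accept=q2 q0-a->q3 q0-b->q1 q1-a->q3 q1-b->q2 q2-a->q2 q2-b->q2 q3-a->q3 q3-b->q3

Check the first 2 symbols one by one: q0 through q1 record how many have matched `bb` so far; any wrong symbol goes to the dead state q3. After all 2 match we enter the accepting sink q2.
A 4-state machine:
        a   b  
>  q0   q3  q1 
   q1   q3  q2 
 * q2   q2  q2 
   q3   q3  q3 
(> = start, * = accepting)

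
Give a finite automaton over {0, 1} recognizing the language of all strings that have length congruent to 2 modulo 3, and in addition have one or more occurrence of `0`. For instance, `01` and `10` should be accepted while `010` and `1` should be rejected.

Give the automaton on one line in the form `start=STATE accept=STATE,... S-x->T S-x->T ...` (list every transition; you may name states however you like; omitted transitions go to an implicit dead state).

Handle the two conditions separately and then intersect. The first has 3 states tracking the input length modulo 3; the second has 3 states tracking the count of `0`s, saturating at 2. A product state is a pair (one from each), accepting exactly when both do. Minimizing collapses redundant product states.
With 6 states:
       0  1 
>  A   B  C 
   B   D  D 
   C   D  E 
 * D   F  F 
   E   F  A 
   F   B  B 
(> = start, * = accepting)

start=A accept=D A-0->B A-1->C B-0->D B-1->D C-0->D C-1->E D-0->F D-1->F E-0->F E-1->A F-0->B F-1->B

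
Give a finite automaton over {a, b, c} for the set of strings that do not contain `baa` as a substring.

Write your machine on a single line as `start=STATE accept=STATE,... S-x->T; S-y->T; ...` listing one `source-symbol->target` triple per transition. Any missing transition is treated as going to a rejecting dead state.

start=q0; accept=q0,q1,q2; q0-a->q0; q0-b->q1; q0-c->q0; q1-a->q2; q1-b->q1; q1-c->q0; q2-a->q3; q2-b->q1; q2-c->q0; q3-a->q3; q3-b->q3; q3-c->q3

Track partial matches of the forbidden pattern `baa`. State q3 is a dead state reached once `baa` has occurred; every other state accepts. q0 means no part of `baa` is currently matched.
        a   b   c  
>* q0   q0  q1  q0 
 * q1   q2  q1  q0 
 * q2   q3  q1  q0 
   q3   q3  q3  q3 
(> = start, * = accepting)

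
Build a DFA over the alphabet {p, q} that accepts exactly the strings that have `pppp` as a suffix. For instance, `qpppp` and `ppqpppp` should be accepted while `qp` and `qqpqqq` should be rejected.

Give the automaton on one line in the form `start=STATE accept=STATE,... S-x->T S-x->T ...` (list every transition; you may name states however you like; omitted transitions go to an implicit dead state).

Remember how much of `pppp` the current input suffix matches. State S0 means no match yet; S1 means the last symbol is `p`; S2 means the last 2 symbols are `pp`; S3 means the last 3 symbols are `ppp`; S4 means the last 4 symbols are `pppp`. Only S4 accepts. On a mismatch, fall back to the longest proper suffix that is still a prefix of `pppp`.
        p   q  
>  S0   S1  S0 
   S1   S2  S0 
   S2   S3  S0 
   S3   S4  S0 
 * S4   S4  S0 
(> = start, * = accepting)

start=S0 accept=S4 S0-p->S1 S0-q->S0 S1-p->S2 S1-q->S0 S2-p->S3 S2-q->S0 S3-p->S4 S3-q->S0 S4-p->S4 S4-q->S0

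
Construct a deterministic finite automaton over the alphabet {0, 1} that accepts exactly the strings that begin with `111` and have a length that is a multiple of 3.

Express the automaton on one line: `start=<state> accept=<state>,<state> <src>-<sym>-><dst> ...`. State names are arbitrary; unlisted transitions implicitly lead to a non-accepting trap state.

start=q0 accept=q6 q0-0->q1 q0-1->q2 q1-0->q3 q1-1->q3 q2-0->q3 q2-1->q4 q3-0->q5 q3-1->q5 q4-0->q5 q4-1->q6 q5-0->q1 q5-1->q1 q6-0->q7 q6-1->q7 q7-0->q8 q7-1->q8 q8-0->q6 q8-1->q6

Run two small machines in parallel and take their product. The first has 5 states tracking whether the input so far still matches the prefix `111`; the second has 3 states tracking the input length modulo 3. A product state is a pair (one from each), accepting exactly when both do.
9 states suffice.
        0   1  
>  q0   q1  q2 
   q1   q3  q3 
   q2   q3  q4 
   q3   q5  q5 
   q4   q5  q6 
   q5   q1  q1 
 * q6   q7  q7 
   q7   q8  q8 
   q8   q6  q6 
(> = start, * = accepting)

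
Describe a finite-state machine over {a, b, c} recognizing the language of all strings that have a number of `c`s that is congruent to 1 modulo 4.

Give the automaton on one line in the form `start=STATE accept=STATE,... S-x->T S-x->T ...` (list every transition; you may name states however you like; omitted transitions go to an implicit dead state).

start=s0 accept=s1 s0-a->s0 s0-b->s0 s0-c->s1 s1-a->s1 s1-b->s1 s1-c->s2 s2-a->s2 s2-b->s2 s2-c->s3 s3-a->s3 s3-b->s3 s3-c->s0

The only thing that matters is how many `c`s have appeared, reduced mod 4. Use one state per residue: s0 for 0, …, s3 for 3. Reading `c` moves to the next residue; anything else stays put. s1 is accepting.
        a   b   c  
>  s0   s0  s0  s1 
 * s1   s1  s1  s2 
   s2   s2  s2  s3 
   s3   s3  s3  s0 
(> = start, * = accepting)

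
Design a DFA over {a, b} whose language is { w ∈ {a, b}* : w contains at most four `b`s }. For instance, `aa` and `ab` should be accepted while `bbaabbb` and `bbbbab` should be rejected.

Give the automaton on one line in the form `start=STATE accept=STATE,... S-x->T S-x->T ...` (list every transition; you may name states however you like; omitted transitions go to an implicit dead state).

Count `b`s, saturating at 5: states q0 through q4 mean 0 through 4 `b`s seen; q5 means more than 4. Each `b` increments (capped at q5); other symbols loop. Accept from {q0, q1, q2, q3, q4}.
6 states suffice.
        a   b  
>* q0   q0  q1 
 * q1   q1  q2 
 * q2   q2  q3 
 * q3   q3  q4 
 * q4   q4  q5 
   q5   q5  q5 
(> = start, * = accepting)

start=q0 accept=q0,q1,q2,q3,q4 q0-a->q0 q0-b->q1 q1-a->q1 q1-b->q2 q2-a->q2 q2-b->q3 q3-a->q3 q3-b->q4 q4-a->q4 q4-b->q5 q5-a->q5 q5-b->q5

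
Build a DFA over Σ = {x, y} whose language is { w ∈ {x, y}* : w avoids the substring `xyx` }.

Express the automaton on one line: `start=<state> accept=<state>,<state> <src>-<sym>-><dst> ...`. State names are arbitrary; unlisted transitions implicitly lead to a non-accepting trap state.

start=S0 accept=S0,S1,S2 S0-x->S1 S0-y->S0 S1-x->S1 S1-y->S2 S2-x->S3 S2-y->S0 S3-x->S3 S3-y->S3

This is the complement of 'contains `xyx`'. Use the same substring-matching states — S0 through S3 holding how much of `xyx` has just been matched — but flip the accepting set: everything except the trap S3 accepts.
With 4 states:
        x   y  
>* S0   S1  S0 
 * S1   S1  S2 
 * S2   S3  S0 
   S3   S3  S3 
(> = start, * = accepting)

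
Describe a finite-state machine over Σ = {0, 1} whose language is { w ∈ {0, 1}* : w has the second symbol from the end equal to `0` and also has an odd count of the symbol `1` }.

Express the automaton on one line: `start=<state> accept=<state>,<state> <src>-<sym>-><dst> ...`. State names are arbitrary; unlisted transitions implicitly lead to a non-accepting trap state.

Build one automaton per condition and run them in lockstep. One (7 states) tracks the last 2 symbols read; the other (2 states) tracks the count of `1`s modulo 2. Each combined state is a pair, one component from each; accept when both components accept. Equivalent product states are then merged.
        0   1  
>  q0   q1  q2 
   q1   q1  q3 
   q2   q4  q0 
 * q3   q4  q0 
   q4   q5  q0 
 * q5   q5  q0 
(> = start, * = accepting)

start=q0 accept=q3,q5 q0-0->q1 q0-1->q2 q1-0->q1 q1-1->q3 q2-0->q4 q2-1->q0 q3-0->q4 q3-1->q0 q4-0->q5 q4-1->q0 q5-0->q5 q5-1->q0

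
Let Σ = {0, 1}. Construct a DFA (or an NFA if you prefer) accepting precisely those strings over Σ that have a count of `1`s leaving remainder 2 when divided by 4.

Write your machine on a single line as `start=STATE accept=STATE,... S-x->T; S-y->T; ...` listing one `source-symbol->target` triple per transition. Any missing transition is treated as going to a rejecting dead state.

start=q0; accept=q2; q0-0->q0; q0-1->q1; q1-0->q1; q1-1->q2; q2-0->q2; q2-1->q3; q3-0->q3; q3-1->q0

The only thing that matters is how many `1`s have appeared, reduced mod 4. Use one state per residue: q0 for 0, …, q3 for 3. Reading `1` moves to the next residue; anything else stays put. q2 is accepting.
        0   1  
>  q0   q0  q1 
   q1   q1  q2 
 * q2   q2  q3 
   q3   q3  q0 
(> = start, * = accepting)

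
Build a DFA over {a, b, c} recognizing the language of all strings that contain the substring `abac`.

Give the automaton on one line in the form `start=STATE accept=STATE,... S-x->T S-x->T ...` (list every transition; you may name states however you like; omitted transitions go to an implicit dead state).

start=s0 accept=s4 s0-a->s1 s0-b->s0 s0-c->s0 s1-a->s1 s1-b->s2 s1-c->s0 s2-a->s3 s2-b->s0 s2-c->s0 s3-a->s1 s3-b->s2 s3-c->s4 s4-a->s4 s4-b->s4 s4-c->s4

States s0..s3 record the length of the longest prefix of `abac` that matches the current input suffix. Reaching s4 means `abac` has been seen, and we stay there forever. Accept from s4.
A 5-state machine:
        a   b   c  
>  s0   s1  s0  s0 
   s1   s1  s2  s0 
   s2   s3  s0  s0 
   s3   s1  s2  s4 
 * s4   s4  s4  s4 
(> = start, * = accepting)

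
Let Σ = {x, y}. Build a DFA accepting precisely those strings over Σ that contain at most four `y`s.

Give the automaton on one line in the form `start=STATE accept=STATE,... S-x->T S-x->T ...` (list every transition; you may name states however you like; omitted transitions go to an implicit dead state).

start=S0 accept=S0,S1,S2,S3,S4 S0-x->S0 S0-y->S1 S1-x->S1 S1-y->S2 S2-x->S2 S2-y->S3 S3-x->S3 S3-y->S4 S4-x->S4 S4-y->S5 S5-x->S5 S5-y->S5

Count `y`s, saturating at 5: states S0 through S4 mean 0 through 4 `y`s seen; S5 means more than 4. Each `y` increments (capped at S5); other symbols loop. Accept from {S0, S1, S2, S3, S4}.
With 6 states:
        x   y  
>* S0   S0  S1 
 * S1   S1  S2 
 * S2   S2  S3 
 * S3   S3  S4 
 * S4   S4  S5 
   S5   S5  S5 
(> = start, * = accepting)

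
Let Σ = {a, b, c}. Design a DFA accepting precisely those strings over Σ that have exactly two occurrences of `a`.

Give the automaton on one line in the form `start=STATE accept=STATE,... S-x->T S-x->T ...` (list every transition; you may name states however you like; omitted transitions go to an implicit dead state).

start=q0 accept=q2 q0-a->q1 q0-b->q0 q0-c->q0 q1-a->q2 q1-b->q1 q1-c->q1 q2-a->q3 q2-b->q2 q2-c->q2 q3-a->q3 q3-b->q3 q3-c->q3

Count `a`s, saturating at 3: states q0 through q2 mean 0 through 2 `a`s seen; q3 means more than 2. Each `a` increments (capped at q3); other symbols loop. Accept from {q2}.
        a   b   c  
>  q0   q1  q0  q0 
   q1   q2  q1  q1 
 * q2   q3  q2  q2 
   q3   q3  q3  q3 
(> = start, * = accepting)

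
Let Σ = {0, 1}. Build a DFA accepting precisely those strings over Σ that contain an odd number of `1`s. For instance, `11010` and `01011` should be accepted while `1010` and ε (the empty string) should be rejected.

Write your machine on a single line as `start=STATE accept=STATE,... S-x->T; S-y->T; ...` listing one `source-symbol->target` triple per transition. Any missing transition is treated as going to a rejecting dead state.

start=q0; accept=q1; q0-0->q0; q0-1->q1; q1-0->q1; q1-1->q0

The only thing that matters is how many `1`s have appeared, reduced mod 2. Use one state per residue: q0 for 0, …, q1 for 1. Reading `1` moves to the next residue; anything else stays put. q1 is accepting.
2 states suffice.
        0   1  
>  q0   q0  q1 
 * q1   q1  q0 
(> = start, * = accepting)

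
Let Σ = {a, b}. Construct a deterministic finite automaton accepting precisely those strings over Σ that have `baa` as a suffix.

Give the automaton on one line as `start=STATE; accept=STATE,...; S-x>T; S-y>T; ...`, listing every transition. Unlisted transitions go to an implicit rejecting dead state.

Remember how much of `baa` the current input suffix matches. State q0 means no match yet; q1 means the last symbol is `b`; q2 means the last 2 symbols are `ba`; q3 means the last 3 symbols are `baa`. Only q3 accepts. On a mismatch, fall back to the longest proper suffix that is still a prefix of `baa`.
With 4 states:
        a   b  
>  q0   q0  q1 
   q1   q2  q1 
   q2   q3  q1 
 * q3   q0  q1 
(> = start, * = accepting)

start=q0; accept=q3; q0-a>q0; q0-b>q1; q1-a>q2; q1-b>q1; q2-a>q3; q2-b>q1; q3-a>q0; q3-b>q1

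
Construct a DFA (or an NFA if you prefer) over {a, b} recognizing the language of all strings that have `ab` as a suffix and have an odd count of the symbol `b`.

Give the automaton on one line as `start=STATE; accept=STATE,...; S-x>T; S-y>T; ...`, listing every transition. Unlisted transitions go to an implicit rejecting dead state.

Build one automaton per condition and run them in lockstep. One (3 states) tracks how much of the suffix `ab` has currently been matched; the other (2 states) tracks the count of `b`s modulo 2. Each combined state is a pair, one component from each; accept when both components accept.
A 6-state machine:
        a   b  
>  q0   q1  q2 
   q1   q1  q3 
   q2   q4  q0 
 * q3   q4  q0 
   q4   q4  q5 
   q5   q1  q2 
(> = start, * = accepting)

start=q0; accept=q3; q0-a>q1; q0-b>q2; q1-a>q1; q1-b>q3; q2-a>q4; q2-b>q0; q3-a>q4; q3-b>q0; q4-a>q4; q4-b>q5; q5-a>q1; q5-b>q2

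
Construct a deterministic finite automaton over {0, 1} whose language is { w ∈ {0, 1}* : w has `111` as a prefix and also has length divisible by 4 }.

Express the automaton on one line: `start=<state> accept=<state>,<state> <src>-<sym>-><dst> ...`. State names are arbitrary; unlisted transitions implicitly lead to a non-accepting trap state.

Run two small machines in parallel and take their product. The first has 5 states tracking whether the input so far still matches the prefix `111`; the second has 4 states tracking the input length modulo 4. A product state is a pair (one from each), accepting exactly when both do.
11 states suffice.
          0    1  
>  q0     q1   q2 
   q1     q3   q3 
   q2     q3   q4 
   q3     q5   q5 
   q4     q5   q6 
   q5     q7   q7 
   q6     q8   q8 
   q7     q1   q1 
 * q8     q9   q9 
   q9    q10  q10 
   q10    q6   q6 
(> = start, * = accepting)

start=q0 accept=q8 q0-0->q1 q0-1->q2 q1-0->q3 q1-1->q3 q2-0->q3 q2-1->q4 q3-0->q5 q3-1->q5 q4-0->q5 q4-1->q6 q5-0->q7 q5-1->q7 q6-0->q8 q6-1->q8 q7-0->q1 q7-1->q1 q8-0->q9 q8-1->q9 q9-0->q10 q9-1->q10 q10-0->q6 q10-1->q6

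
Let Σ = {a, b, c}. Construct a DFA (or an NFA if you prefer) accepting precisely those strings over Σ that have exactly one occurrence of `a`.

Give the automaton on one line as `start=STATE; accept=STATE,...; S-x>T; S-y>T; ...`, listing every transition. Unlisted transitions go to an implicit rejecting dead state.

Count `a`s, saturating at 2: state q0 means no `a` yet, q1 means one `a` seen, q2 means more than one. Each `a` increments (capped at q2); other symbols loop. Accept from {q1}.
With 3 states:
        a   b   c  
>  q0   q1  q0  q0 
 * q1   q2  q1  q1 
   q2   q2  q2  q2 
(> = start, * = accepting)

start=q0; accept=q1; q0-a>q1; q0-b>q0; q0-c>q0; q1-a>q2; q1-b>q1; q1-c>q1; q2-a>q2; q2-b>q2; q2-c>q2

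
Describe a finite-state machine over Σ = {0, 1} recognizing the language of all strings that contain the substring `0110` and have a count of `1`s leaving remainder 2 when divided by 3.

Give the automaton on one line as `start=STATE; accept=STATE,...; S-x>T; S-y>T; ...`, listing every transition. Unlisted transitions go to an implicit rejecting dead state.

start=A; accept=J; A-0>B; A-1>C; B-0>B; B-1>D; C-0>E; C-1>F; D-0>E; D-1>G; E-0>E; E-1>H; F-0>I; F-1>A; G-0>J; G-1>A; H-0>I; H-1>K; I-0>I; I-1>L; J-0>J; J-1>M; K-0>M; K-1>C; L-0>B; L-1>N; M-0>M; M-1>O; N-0>O; N-1>F; O-0>O; O-1>J

Run two small machines in parallel and take their product. One (5 states) tracks whether and how much of `0110` has been seen; the other (3 states) tracks the count of `1`s modulo 3. Each combined state is a pair, one component from each; accept when both components accept.
With 15 states:
       0  1 
>  A   B  C 
   B   B  D 
   C   E  F 
   D   E  G 
   E   E  H 
   F   I  A 
   G   J  A 
   H   I  K 
   I   I  L 
 * J   J  M 
   K   M  C 
   L   B  N 
   M   M  O 
   N   O  F 
   O   O  J 
(> = start, * = accepting)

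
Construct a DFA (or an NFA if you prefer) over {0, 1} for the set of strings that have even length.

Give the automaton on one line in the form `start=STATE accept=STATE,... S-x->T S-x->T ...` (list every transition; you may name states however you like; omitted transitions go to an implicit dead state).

start=q0 accept=q0 q0-0->q1 q0-1->q1 q1-0->q0 q1-1->q0

Only the length mod 2 matters, so use a 2-cycle: from any state, every input symbol moves to the next state, wrapping q1 back to q0. Mark q0 accepting.
        0   1  
>* q0   q1  q1 
   q1   q0  q0 
(> = start, * = accepting)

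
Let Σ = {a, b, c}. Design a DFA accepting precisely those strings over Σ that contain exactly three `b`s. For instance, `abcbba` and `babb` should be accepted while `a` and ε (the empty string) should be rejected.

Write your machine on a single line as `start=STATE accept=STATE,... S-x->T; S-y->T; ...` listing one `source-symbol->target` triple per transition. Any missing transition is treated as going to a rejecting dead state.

start=q0; accept=q3; q0-a->q0; q0-b->q1; q0-c->q0; q1-a->q1; q1-b->q2; q1-c->q1; q2-a->q2; q2-b->q3; q2-c->q2; q3-a->q3; q3-b->q4; q3-c->q3; q4-a->q4; q4-b->q4; q4-c->q4

Only the number of `b`s matters, and only up to 4. Make a chain q0 → q1 → q2 → q3 → q4 advanced by each `b` (with q4 absorbing); every other symbol self-loops. The accepting set is {q3}.
A 5-state machine:
        a   b   c  
>  q0   q0  q1  q0 
   q1   q1  q2  q1 
   q2   q2  q3  q2 
 * q3   q3  q4  q3 
   q4   q4  q4  q4 
(> = start, * = accepting)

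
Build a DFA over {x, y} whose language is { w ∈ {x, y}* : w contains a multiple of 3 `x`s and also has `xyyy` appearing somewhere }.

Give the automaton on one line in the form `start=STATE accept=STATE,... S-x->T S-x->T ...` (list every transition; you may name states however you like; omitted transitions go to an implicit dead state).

Handle the two conditions separately and then intersect. One (3 states) tracks the count of `x`s modulo 3; the other (5 states) tracks whether and how much of `xyyy` has been seen. Each combined state is a pair, one component from each; accept when both components accept.
13 states suffice.
          x    y  
>  S0     S1   S0 
   S1     S2   S3 
   S2     S4   S5 
   S3     S2   S6 
   S4     S1   S7 
   S5     S4   S8 
   S6     S2   S9 
   S7     S1  S10 
   S8     S4  S11 
   S9    S11   S9 
   S10    S1  S12 
   S11   S12  S11 
 * S12    S9  S12 
(> = start, * = accepting)

start=S0 accept=S12 S0-x->S1 S0-y->S0 S1-x->S2 S1-y->S3 S2-x->S4 S2-y->S5 S3-x->S2 S3-y->S6 S4-x->S1 S4-y->S7 S5-x->S4 S5-y->S8 S6-x->S2 S6-y->S9 S7-x->S1 S7-y->S10 S8-x->S4 S8-y->S11 S9-x->S11 S9-y->S9 S10-x->S1 S10-y->S12 S11-x->S12 S11-y->S11 S12-x->S9 S12-y->S12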